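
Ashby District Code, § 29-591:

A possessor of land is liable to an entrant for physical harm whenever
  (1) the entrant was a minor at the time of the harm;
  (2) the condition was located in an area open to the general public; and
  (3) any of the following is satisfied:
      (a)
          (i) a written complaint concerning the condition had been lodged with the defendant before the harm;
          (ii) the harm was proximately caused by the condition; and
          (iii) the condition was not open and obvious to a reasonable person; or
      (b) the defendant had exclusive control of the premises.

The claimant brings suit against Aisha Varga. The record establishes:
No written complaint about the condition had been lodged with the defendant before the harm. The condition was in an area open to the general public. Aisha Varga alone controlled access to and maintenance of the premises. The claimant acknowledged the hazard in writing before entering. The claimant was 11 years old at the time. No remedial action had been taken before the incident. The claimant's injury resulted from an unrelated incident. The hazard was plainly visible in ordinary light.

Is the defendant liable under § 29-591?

Yes — liable.

(1) entrant a minor — holds.
(2) public area — met.
(i) complaint lodged — fails.
(ii) proximate cause — fails.
(iii) not open/obvious — not satisfied.
(a): F AND F AND F → false.
(b) exclusive control — met.
So (3) is satisfied (F OR T).
Overall = T AND T AND T = true.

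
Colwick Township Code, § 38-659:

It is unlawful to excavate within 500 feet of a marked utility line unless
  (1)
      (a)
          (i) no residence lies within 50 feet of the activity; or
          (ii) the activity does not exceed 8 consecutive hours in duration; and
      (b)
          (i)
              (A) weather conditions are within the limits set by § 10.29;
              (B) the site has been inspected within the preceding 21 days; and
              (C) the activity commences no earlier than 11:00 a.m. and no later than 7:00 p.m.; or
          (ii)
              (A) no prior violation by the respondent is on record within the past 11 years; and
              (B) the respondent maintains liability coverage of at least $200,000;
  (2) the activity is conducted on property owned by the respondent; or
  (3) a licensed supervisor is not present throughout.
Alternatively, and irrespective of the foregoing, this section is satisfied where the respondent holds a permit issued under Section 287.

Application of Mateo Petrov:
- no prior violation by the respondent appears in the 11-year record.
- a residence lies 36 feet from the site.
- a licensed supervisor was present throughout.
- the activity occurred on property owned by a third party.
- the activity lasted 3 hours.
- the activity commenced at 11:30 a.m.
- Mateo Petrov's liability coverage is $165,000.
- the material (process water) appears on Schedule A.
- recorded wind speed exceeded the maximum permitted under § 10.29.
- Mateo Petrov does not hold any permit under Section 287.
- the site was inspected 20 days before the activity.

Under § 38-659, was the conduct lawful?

(i) no residence in 50 ft — not met.
(ii) ≤ 8 hrs duration — met.
(a) = F OR T = true.
(A) weather ok — not satisfied.
(B) site inspected — holds.
(C) start within hours — met.
So (i) is not satisfied (F AND T AND T).
(A) no prior violation — satisfied.
(B) coverage ≥ $200,000 — fails.
(ii) = T AND F = false.
(b): F OR F → false.
(1): T AND F → false.
(2) own property — not met.
(3) not (supervisor present) — not met.
So Overall is not satisfied (F OR F OR F).
Exception (holds permit) — not satisfied.
Result: main false OR exception false → false.

No — unlawful.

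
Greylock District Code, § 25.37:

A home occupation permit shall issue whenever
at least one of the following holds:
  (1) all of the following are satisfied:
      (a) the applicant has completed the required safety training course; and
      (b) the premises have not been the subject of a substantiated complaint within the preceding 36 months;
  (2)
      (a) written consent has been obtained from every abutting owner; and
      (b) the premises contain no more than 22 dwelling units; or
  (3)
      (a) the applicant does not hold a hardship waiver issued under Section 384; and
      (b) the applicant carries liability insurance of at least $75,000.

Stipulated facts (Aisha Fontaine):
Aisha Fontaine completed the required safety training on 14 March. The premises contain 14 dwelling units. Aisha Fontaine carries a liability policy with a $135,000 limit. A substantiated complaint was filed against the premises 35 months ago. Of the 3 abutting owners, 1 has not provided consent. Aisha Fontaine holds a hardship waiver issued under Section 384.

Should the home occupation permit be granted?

No — denied.

(a) safety training — met.
(b) no complaint in 36 mo. — not met.
So (1) is not satisfied (T AND F).
(a) all abutters consent — fails.
(b) ≤ 22 units — satisfied.
So (2) is not satisfied (F AND T).
(a) not (hardship waiver) — fails.
(b) insurance ≥ $75,000 — satisfied.
(3) = F AND T = false.
Overall: F OR F OR F → false.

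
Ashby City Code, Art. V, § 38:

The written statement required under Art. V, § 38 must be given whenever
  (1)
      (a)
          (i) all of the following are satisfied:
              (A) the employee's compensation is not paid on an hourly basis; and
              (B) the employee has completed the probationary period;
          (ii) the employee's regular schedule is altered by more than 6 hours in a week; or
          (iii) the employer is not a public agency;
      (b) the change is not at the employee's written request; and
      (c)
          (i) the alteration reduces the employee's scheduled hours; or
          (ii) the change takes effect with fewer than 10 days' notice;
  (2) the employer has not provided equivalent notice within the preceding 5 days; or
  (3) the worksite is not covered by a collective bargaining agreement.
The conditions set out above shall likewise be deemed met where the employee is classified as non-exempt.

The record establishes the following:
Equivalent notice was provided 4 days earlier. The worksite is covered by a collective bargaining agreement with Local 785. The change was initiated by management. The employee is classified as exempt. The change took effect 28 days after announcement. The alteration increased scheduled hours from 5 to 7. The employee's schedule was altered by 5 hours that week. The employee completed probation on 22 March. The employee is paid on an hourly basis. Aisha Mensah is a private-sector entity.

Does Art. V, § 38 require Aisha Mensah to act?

No — not required.

(A) not (hourly-paid) — not satisfied.
(B) past probation — holds.
(i) = F AND T = false.
(ii) schedule shift > 6h — fails.
(iii) not (public agency) — met.
(a): F OR F OR T → true.
(b) not employee-requested — holds.
(i) hours reduced — fails.
(ii) < 10 days' notice — not satisfied.
(c): F OR F → false.
(1): T AND T AND F → false.
(2) no recent notice — not satisfied.
(3) no CBA — not met.
Overall: F OR F OR F → false.
Exception (non-exempt) — not satisfied.
Result: main false OR exception false → false.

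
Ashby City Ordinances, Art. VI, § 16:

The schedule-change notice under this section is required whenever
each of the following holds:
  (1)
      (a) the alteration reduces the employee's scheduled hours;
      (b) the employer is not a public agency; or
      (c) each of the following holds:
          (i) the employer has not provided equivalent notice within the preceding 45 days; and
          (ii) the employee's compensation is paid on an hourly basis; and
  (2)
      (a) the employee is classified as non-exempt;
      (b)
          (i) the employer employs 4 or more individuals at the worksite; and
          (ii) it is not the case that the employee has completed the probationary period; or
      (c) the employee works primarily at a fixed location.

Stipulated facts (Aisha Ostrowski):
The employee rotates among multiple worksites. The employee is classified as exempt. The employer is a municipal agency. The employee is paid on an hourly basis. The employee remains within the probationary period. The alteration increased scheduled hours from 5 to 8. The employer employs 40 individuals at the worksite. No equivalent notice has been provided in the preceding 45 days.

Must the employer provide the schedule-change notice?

(a) hours reduced — not met.
(b) not (public agency) — fails.
(i) no recent notice — met.
(ii) hourly-paid — satisfied.
(c) = T AND T = true.
(1): F OR F OR T → true.
(a) non-exempt — fails.
(i) ≥ 4 at site — satisfied.
(ii) not (past probation) — satisfied.
So (b) is satisfied (T AND T).
(c) fixed location — not satisfied.
(2) = F OR T OR F = true.
Overall = T AND T = true.

Yes — required.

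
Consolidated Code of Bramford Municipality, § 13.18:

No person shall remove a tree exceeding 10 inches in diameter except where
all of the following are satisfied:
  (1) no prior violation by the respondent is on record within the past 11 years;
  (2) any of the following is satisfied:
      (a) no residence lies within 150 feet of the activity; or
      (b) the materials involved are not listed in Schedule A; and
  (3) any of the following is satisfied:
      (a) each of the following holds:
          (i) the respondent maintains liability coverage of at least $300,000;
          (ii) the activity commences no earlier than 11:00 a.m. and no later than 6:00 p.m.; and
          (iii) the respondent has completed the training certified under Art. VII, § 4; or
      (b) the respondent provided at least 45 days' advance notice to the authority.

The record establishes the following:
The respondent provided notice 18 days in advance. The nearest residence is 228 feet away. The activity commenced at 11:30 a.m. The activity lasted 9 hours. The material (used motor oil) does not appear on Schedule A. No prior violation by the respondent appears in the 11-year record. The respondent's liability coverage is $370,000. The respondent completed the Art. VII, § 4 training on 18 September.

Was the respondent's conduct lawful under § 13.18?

(1) no prior violation — met.
(a) no residence in 150 ft — met.
(b) not (Schedule A material) — satisfied.
So (2) is satisfied (T OR T).
(i) coverage ≥ $300,000 — holds.
(ii) start within hours — satisfied.
(iii) training certified — met.
So (a) is satisfied (T AND T AND T).
(b) ≥45 days' notice — not satisfied.
So (3) is satisfied (T OR F).
Overall: T AND T AND T → true.

Yes — lawful.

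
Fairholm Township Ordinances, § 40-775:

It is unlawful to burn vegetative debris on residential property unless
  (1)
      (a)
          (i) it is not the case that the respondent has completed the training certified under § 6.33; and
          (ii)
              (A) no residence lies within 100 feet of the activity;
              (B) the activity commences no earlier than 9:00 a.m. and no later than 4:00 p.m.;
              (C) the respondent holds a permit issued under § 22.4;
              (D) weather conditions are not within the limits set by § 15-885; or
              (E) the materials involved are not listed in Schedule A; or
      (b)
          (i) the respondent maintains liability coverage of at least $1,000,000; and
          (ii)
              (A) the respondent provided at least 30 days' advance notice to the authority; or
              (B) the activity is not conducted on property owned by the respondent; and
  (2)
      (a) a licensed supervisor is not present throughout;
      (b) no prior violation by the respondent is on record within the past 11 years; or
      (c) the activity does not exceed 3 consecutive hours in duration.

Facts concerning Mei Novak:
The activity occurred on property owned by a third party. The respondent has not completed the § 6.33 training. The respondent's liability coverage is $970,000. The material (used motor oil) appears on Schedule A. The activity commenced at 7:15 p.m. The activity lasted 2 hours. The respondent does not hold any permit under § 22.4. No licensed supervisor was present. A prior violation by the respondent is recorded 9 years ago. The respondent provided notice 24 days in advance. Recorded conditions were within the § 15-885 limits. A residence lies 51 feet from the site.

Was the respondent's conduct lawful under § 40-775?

No — unlawful.

(i) not (training certified) — satisfied.
(A) no residence in 100 ft — fails.
(B) start within hours — fails.
(C) holds permit — not satisfied.
(D) not (weather ok) — not met.
(E) not (Schedule A material) — fails.
So (ii) is not satisfied (F OR F OR F OR F OR F).
(a) = T AND F = false.
(i) coverage ≥ $1,000,000 — fails.
(A) ≥30 days' notice — fails.
(B) not (own property) — satisfied.
So (ii) is satisfied (F OR T).
(b) = F AND T = false.
(1) = F OR F = false.
(a) not (supervisor present) — met.
(b) no prior violation — fails.
(c) ≤ 3 hrs duration — met.
(2): T OR F OR T → true.
Overall = F AND T = false.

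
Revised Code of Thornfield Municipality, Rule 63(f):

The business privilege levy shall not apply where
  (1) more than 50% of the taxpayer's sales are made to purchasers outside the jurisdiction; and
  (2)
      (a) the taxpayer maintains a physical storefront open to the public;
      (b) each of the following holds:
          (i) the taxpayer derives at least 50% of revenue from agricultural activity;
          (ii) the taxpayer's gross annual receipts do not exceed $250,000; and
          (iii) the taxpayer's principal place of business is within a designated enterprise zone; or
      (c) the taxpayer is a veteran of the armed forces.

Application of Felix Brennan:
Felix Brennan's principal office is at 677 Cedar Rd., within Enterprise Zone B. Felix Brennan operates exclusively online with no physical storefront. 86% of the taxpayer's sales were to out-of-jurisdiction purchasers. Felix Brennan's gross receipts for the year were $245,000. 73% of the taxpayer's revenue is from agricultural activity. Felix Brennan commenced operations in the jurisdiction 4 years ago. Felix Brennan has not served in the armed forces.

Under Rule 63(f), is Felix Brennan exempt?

Yes — exempt.

(1) >50% out-of-jur. sales — met.
(a) has storefront — not satisfied.
(i) ≥50% agricultural — holds.
(ii) receipts ≤ $250,000 — holds.
(iii) in enterprise zone — met.
So (b) is satisfied (T AND T AND T).
(c) veteran — not satisfied.
(2) = F OR T OR F = true.
Overall = T AND T = true.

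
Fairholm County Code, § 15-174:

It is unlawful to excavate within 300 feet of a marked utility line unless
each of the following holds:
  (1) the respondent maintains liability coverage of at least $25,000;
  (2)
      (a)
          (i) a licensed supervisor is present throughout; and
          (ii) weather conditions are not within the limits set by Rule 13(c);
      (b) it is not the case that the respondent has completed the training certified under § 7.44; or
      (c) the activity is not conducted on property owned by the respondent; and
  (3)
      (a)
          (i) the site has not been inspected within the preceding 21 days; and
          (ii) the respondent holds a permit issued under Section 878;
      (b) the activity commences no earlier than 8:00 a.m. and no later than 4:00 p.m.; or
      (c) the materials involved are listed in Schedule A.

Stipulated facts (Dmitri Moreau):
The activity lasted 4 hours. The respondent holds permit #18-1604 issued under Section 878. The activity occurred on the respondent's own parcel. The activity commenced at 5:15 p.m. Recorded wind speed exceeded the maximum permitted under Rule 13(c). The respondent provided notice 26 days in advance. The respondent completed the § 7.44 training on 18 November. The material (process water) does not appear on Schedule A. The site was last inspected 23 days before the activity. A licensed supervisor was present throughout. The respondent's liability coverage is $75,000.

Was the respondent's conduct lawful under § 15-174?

(1) coverage ≥ $25,000 — satisfied.
(i) supervisor present — holds.
(ii) not (weather ok) — holds.
(a): T AND T → true.
(b) not (training certified) — not met.
(c) not (own property) — not met.
(2): T OR F OR F → true.
(i) not (site inspected) — met.
(ii) holds permit — holds.
So (a) is satisfied (T AND T).
(b) start within hours — not satisfied.
(c) Schedule A material — not met.
So (3) is satisfied (T OR F OR F).
Overall = T AND T AND T = true.

Yes — lawful.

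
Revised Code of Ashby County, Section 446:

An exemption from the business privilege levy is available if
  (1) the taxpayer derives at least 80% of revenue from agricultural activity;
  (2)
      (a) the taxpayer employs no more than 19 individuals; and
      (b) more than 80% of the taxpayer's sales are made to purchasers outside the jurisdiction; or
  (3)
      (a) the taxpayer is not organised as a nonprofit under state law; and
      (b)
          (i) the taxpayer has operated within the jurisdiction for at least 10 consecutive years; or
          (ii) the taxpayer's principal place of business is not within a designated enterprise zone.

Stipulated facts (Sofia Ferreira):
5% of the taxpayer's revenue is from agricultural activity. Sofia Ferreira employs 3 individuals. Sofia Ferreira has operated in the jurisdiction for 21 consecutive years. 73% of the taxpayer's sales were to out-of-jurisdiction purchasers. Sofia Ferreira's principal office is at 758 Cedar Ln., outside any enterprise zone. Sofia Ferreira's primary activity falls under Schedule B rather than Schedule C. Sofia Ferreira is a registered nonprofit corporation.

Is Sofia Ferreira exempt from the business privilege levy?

(1) ≥80% agricultural — not met.
(a) ≤ 19 employees — met.
(b) >80% out-of-jur. sales — not met.
(2): T AND F → false.
(a) not (nonprofit) — fails.
(i) ≥ 10 yrs in jurisdiction — satisfied.
(ii) not (in enterprise zone) — satisfied.
(b) = T OR T = true.
(3) = F AND T = false.
Overall: F OR F OR F → false.

No — not exempt.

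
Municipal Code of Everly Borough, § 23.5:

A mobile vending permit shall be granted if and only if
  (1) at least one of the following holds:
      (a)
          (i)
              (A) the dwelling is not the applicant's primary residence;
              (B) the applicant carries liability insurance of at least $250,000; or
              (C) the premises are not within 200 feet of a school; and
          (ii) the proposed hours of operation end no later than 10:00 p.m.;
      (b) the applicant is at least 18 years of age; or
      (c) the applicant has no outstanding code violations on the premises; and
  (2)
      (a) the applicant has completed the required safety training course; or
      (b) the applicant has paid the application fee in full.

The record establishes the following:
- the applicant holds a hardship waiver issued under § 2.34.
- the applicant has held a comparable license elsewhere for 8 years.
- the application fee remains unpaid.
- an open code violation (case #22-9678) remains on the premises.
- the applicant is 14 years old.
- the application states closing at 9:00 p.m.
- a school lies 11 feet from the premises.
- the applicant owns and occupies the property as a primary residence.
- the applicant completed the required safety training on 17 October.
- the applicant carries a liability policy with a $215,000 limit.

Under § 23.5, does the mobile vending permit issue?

No — denied.

(A) not (primary residence) — not satisfied.
(B) insurance ≥ $250,000 — not met.
(C) ≥200 ft from school — not met.
So (i) is not satisfied (F OR F OR F).
(ii) closes by 10 p.m. — holds.
(a): F AND T → false.
(b) age ≥ 18 — not satisfied.
(c) no code violations — fails.
(1) = F OR F OR F = false.
(a) safety training — satisfied.
(b) fee paid — not met.
(2) = T OR F = true.
So Overall is not satisfied (F AND T).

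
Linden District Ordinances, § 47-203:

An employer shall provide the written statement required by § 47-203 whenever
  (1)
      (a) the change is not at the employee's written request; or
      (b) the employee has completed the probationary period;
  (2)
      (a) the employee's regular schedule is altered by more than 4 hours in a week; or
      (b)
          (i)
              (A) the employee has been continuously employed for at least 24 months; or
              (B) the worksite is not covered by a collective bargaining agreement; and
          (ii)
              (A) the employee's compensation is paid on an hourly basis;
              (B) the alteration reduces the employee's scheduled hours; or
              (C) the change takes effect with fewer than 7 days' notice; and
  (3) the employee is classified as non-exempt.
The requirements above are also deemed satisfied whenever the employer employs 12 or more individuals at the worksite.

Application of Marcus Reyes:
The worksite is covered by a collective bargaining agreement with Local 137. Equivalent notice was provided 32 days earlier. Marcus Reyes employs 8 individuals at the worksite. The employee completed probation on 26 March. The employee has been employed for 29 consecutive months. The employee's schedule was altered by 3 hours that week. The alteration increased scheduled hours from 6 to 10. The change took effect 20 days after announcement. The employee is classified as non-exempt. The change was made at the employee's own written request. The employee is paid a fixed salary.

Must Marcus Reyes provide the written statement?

(a) not employee-requested — not met.
(b) past probation — met.
(1): F OR T → true.
(a) schedule shift > 4h — not met.
(A) tenure ≥ 24 mo. — met.
(B) no CBA — not satisfied.
(i): T OR F → true.
(A) hourly-paid — fails.
(B) hours reduced — fails.
(C) < 7 days' notice — fails.
(ii) = F OR F OR F = false.
(b) = T AND F = false.
(2) = F OR F = false.
(3) non-exempt — met.
Overall: T AND F AND T → false.
Exception (≥ 12 at site) — not satisfied.
Result: main false OR exception false → false.

No — not required.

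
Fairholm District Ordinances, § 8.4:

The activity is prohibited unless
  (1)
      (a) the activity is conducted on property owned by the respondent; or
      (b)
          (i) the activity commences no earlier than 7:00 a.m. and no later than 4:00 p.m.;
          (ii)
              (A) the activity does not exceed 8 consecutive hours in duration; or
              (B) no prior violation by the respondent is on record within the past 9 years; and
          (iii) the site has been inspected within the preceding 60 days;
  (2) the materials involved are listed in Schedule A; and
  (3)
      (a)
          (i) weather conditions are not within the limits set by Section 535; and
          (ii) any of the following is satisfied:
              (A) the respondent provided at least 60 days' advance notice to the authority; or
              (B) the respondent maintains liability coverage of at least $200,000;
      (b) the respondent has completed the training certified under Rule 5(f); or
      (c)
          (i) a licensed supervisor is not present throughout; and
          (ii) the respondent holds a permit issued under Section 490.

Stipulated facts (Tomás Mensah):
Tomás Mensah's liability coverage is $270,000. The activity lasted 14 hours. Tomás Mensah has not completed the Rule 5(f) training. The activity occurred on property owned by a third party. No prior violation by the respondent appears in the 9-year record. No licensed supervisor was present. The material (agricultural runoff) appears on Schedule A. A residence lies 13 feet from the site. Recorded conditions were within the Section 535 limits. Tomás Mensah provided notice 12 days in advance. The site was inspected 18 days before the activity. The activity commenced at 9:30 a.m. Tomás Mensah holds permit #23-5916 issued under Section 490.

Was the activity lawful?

(a) own property — fails.
(i) start within hours — holds.
(A) ≤ 8 hrs duration — not satisfied.
(B) no prior violation — met.
So (ii) is satisfied (F OR T).
(iii) site inspected — holds.
So (b) is satisfied (T AND T AND T).
(1): F OR T → true.
(2) Schedule A material — satisfied.
(i) not (weather ok) — not satisfied.
(A) ≥60 days' notice — fails.
(B) coverage ≥ $200,000 — satisfied.
(ii) = F OR T = true.
So (a) is not satisfied (F AND T).
(b) training certified — not satisfied.
(i) not (supervisor present) — holds.
(ii) holds permit — holds.
So (c) is satisfied (T AND T).
(3) = F OR F OR T = true.
Overall = T AND T AND T = true.

Yes — lawful.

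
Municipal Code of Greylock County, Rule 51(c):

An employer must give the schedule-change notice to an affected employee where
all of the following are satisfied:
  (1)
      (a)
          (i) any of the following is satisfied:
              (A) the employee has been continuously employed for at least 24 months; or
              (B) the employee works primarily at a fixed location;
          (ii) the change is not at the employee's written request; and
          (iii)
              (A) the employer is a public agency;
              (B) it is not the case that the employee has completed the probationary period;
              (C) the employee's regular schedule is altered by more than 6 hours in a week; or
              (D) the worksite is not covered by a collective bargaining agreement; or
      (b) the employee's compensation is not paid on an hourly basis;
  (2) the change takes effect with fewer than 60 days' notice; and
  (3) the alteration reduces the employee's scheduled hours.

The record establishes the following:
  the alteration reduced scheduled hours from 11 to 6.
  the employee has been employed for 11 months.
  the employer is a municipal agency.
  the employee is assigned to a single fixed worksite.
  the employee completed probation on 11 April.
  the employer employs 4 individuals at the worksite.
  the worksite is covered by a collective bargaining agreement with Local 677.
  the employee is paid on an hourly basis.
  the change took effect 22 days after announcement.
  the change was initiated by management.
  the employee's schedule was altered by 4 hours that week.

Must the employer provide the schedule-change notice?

(A) tenure ≥ 24 mo. — not satisfied.
(B) fixed location — satisfied.
(i): F OR T → true.
(ii) not employee-requested — satisfied.
(A) public agency — met.
(B) not (past probation) — not satisfied.
(C) schedule shift > 6h — not satisfied.
(D) no CBA — fails.
(iii) = T OR F OR F OR F = true.
So (a) is satisfied (T AND T AND T).
(b) not (hourly-paid) — not satisfied.
So (1) is satisfied (T OR F).
(2) < 60 days' notice — met.
(3) hours reduced — holds.
Overall = T AND T AND T = true.

Yes — required.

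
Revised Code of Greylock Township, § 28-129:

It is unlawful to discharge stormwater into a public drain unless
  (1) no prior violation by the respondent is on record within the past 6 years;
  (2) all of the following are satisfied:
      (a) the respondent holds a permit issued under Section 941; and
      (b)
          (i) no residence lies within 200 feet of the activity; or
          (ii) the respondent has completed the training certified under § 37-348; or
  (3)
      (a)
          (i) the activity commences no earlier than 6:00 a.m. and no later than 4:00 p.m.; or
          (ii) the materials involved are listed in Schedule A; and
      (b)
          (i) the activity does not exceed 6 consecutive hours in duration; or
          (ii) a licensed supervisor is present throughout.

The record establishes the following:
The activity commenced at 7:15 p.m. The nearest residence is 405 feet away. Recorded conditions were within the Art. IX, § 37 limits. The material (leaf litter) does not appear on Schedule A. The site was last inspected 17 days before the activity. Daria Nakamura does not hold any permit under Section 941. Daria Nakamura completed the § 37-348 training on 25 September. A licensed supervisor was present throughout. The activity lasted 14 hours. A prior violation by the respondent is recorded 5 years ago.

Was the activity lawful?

(1) no prior violation — not met.
(a) holds permit — not met.
(i) no residence in 200 ft — met.
(ii) training certified — satisfied.
So (b) is satisfied (T OR T).
(2) = F AND T = false.
(i) start within hours — fails.
(ii) Schedule A material — fails.
(a): F OR F → false.
(i) ≤ 6 hrs duration — fails.
(ii) supervisor present — met.
(b) = F OR T = true.
(3): F AND T → false.
So Overall is not satisfied (F OR F OR F).

No — unlawful.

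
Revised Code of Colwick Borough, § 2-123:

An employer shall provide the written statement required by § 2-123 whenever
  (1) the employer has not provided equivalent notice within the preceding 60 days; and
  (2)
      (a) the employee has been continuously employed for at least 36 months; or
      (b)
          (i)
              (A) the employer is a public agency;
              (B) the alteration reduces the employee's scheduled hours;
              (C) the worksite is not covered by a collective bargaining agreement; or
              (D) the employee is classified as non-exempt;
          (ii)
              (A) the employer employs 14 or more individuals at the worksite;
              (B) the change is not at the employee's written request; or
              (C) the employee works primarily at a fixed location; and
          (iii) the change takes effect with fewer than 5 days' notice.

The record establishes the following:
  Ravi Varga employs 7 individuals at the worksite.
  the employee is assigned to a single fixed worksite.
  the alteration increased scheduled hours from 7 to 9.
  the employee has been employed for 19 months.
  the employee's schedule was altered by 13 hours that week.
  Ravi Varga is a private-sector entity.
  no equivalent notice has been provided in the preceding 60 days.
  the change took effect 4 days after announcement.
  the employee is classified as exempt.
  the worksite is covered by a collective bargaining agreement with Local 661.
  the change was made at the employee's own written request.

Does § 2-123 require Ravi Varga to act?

No — not required.

(1) no recent notice — satisfied.
(a) tenure ≥ 36 mo. — fails.
(A) public agency — not met.
(B) hours reduced — fails.
(C) no CBA — not satisfied.
(D) non-exempt — not satisfied.
(i) = F OR F OR F OR F = false.
(A) ≥ 14 at site — fails.
(B) not employee-requested — not met.
(C) fixed location — holds.
So (ii) is satisfied (F OR F OR T).
(iii) < 5 days' notice — met.
So (b) is not satisfied (F AND T AND T).
So (2) is not satisfied (F OR F).
Overall: T AND F → false.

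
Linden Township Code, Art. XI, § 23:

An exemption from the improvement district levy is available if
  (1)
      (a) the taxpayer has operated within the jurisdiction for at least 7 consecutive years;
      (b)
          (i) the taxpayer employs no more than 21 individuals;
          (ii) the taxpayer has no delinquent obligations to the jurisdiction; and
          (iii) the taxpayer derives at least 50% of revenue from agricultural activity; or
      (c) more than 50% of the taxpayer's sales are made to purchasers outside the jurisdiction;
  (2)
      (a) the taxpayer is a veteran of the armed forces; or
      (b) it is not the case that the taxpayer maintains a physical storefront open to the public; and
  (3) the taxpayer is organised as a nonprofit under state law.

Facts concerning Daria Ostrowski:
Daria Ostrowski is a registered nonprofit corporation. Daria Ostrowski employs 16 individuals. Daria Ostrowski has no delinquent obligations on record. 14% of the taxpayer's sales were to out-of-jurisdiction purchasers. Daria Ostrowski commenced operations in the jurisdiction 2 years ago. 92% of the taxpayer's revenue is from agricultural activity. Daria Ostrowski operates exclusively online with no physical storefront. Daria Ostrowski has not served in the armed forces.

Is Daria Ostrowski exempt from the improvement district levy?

Yes — exempt.

(a) ≥ 7 yrs in jurisdiction — not satisfied.
(i) ≤ 21 employees — holds.
(ii) no delinquency — satisfied.
(iii) ≥50% agricultural — holds.
So (b) is satisfied (T AND T AND T).
(c) >50% out-of-jur. sales — fails.
(1): F OR T OR F → true.
(a) veteran — not satisfied.
(b) not (has storefront) — met.
So (2) is satisfied (F OR T).
(3) nonprofit — holds.
Overall: T AND T AND T → true.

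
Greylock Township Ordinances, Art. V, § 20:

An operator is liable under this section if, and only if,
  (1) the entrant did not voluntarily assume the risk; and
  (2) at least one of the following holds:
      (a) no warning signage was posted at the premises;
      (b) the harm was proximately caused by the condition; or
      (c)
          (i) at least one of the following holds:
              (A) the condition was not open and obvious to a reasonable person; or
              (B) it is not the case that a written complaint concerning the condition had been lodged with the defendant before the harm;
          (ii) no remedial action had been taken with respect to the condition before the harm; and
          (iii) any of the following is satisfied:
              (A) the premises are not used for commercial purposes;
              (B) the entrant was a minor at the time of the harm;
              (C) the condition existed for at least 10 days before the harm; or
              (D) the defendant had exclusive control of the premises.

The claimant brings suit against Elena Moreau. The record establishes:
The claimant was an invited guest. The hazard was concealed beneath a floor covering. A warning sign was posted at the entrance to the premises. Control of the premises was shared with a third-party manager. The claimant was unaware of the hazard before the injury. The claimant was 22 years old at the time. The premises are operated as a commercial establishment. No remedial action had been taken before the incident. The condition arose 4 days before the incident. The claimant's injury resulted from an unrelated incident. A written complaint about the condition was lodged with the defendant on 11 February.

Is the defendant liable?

(1) no assumed risk — satisfied.
(a) no signage posted — fails.
(b) proximate cause — not met.
(A) not open/obvious — holds.
(B) not (complaint lodged) — not met.
(i) = T OR F = true.
(ii) no remedial action — holds.
(A) not (commercial use) — not met.
(B) entrant a minor — not satisfied.
(C) condition ≥10 days old — not satisfied.
(D) exclusive control — fails.
(iii): F OR F OR F OR F → false.
(c): T AND T AND F → false.
(2) = F OR F OR F = false.
Overall: T AND F → false.

No — not liable.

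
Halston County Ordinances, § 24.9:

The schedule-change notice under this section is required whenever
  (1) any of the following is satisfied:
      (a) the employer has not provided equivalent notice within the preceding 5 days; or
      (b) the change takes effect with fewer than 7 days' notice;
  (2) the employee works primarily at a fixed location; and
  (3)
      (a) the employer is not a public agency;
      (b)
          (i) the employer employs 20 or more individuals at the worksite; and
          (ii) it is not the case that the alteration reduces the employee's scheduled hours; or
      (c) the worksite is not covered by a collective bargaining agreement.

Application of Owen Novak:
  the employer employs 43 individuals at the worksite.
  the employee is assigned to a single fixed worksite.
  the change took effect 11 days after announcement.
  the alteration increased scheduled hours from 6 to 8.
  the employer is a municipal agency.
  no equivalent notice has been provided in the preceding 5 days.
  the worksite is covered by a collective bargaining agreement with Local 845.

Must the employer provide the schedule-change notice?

(a) no recent notice — satisfied.
(b) < 7 days' notice — not met.
(1) = T OR F = true.
(2) fixed location — holds.
(a) not (public agency) — fails.
(i) ≥ 20 at site — holds.
(ii) not (hours reduced) — satisfied.
(b) = T AND T = true.
(c) no CBA — not met.
(3): F OR T OR F → true.
Overall = T AND T AND T = true.

Yes — required.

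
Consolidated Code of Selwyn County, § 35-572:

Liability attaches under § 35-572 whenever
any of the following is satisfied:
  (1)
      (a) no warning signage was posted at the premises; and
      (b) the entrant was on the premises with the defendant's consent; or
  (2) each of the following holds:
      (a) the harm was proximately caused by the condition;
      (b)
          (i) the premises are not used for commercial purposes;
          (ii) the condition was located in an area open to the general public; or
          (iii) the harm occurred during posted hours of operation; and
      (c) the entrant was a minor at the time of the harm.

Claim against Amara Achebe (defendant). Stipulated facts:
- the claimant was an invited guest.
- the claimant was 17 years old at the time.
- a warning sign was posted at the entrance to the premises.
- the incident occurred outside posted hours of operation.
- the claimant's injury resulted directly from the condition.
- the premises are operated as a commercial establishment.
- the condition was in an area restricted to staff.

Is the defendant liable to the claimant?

(a) no signage posted — not met.
(b) consent to enter — met.
(1): F AND T → false.
(a) proximate cause — satisfied.
(i) not (commercial use) — not satisfied.
(ii) public area — not satisfied.
(iii) during posted hours — not met.
So (b) is not satisfied (F OR F OR F).
(c) entrant a minor — holds.
(2) = T AND F AND T = false.
Overall: F OR F → false.

No — not liable.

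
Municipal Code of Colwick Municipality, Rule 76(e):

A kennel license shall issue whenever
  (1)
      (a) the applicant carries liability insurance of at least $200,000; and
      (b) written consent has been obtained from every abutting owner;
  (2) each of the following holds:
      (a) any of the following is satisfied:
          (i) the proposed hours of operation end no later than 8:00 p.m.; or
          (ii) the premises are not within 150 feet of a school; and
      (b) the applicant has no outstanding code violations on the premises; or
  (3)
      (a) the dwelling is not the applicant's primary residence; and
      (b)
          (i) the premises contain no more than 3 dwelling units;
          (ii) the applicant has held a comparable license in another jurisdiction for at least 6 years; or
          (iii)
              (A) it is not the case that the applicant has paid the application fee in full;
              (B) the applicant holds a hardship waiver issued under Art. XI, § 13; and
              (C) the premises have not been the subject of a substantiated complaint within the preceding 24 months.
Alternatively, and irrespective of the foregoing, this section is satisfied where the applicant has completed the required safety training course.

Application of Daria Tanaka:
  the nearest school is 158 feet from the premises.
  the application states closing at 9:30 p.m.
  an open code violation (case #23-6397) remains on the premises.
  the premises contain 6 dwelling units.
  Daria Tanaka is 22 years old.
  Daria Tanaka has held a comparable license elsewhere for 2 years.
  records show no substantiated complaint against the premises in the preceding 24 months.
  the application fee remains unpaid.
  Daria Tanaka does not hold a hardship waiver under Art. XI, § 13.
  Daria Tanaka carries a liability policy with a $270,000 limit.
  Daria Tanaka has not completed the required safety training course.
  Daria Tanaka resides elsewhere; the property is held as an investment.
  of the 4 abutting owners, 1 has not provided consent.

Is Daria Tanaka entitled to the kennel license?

No — denied.

(a) insurance ≥ $200,000 — satisfied.
(b) all abutters consent — not met.
(1) = T AND F = false.
(i) closes by 8 p.m. — not satisfied.
(ii) ≥150 ft from school — holds.
(a): F OR T → true.
(b) no code violations — not satisfied.
(2) = T AND F = false.
(a) not (primary residence) — met.
(i) ≤ 3 units — fails.
(ii) prior license ≥ 6 yr — fails.
(A) not (fee paid) — met.
(B) hardship waiver — not met.
(C) no complaint in 24 mo. — satisfied.
So (iii) is not satisfied (T AND F AND T).
So (b) is not satisfied (F OR F OR F).
(3) = T AND F = false.
So Overall is not satisfied (F OR F OR F).
Exception (safety training) — not satisfied.
Result: main false OR exception false → false.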